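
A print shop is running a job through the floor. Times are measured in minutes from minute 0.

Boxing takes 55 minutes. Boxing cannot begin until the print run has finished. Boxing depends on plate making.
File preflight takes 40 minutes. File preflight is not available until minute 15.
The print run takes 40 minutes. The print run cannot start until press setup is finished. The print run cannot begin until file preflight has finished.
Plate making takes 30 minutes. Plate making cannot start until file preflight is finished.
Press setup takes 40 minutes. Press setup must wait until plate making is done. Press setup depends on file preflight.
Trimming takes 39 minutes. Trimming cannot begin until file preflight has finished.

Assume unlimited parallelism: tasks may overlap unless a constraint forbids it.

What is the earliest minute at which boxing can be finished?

File preflight waits on its own release at minute 15, so it starts at minute 15 and finishes at 15 + 40 = minute 55.
Plate making waits on file preflight (finishes minute 55), so it starts at minute 55 and finishes at 55 + 30 = minute 85.
For press setup: plate making (finishes minute 85); file preflight (finishes minute 55). Taking the maximum gives a start of minute 85, and it finishes at 85 + 40 = minute 125.
The print run needs all of press setup (finishes minute 125); file preflight (finishes minute 55). That puts its earliest start at minute 125; it finishes at 125 + 40 = minute 165.
For boxing: the print run (finishes minute 165); plate making (finishes minute 85). Taking the maximum gives a start of minute 165, and it finishes at 165 + 55 = minute 220.

220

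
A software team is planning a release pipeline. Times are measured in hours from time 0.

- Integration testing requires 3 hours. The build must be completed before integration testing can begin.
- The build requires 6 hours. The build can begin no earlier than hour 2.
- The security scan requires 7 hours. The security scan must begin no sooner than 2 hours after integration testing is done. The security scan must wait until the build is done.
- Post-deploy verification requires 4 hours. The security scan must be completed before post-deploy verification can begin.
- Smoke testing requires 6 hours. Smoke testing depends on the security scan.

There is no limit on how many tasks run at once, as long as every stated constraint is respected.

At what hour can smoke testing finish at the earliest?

26

The build waits on its own release at hour 2, so it starts at hour 2 and finishes at 2 + 6 = hour 8.
Integration testing cannot begin until the build (finishes hour 8). It runs from hour 8 to 8 + 3 = hour 11.
The security scan needs all of integration testing (finishes hour 11, plus 2-hour gap → hour 13); the build (finishes hour 8). That puts its earliest start at hour 13; it finishes at 13 + 7 = hour 20.
After the security scan (finishes hour 20), smoke testing can start at hour 20 and finishes at hour 26.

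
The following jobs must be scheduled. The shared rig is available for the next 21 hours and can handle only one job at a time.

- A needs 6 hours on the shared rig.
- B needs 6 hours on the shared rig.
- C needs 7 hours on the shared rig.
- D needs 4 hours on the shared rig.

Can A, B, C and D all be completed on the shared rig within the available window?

No

Running back to back, the jobs need 6 + 6 + 7 + 4 = 23 hours on the shared rig.
Since 23 > 21, they cannot all fit.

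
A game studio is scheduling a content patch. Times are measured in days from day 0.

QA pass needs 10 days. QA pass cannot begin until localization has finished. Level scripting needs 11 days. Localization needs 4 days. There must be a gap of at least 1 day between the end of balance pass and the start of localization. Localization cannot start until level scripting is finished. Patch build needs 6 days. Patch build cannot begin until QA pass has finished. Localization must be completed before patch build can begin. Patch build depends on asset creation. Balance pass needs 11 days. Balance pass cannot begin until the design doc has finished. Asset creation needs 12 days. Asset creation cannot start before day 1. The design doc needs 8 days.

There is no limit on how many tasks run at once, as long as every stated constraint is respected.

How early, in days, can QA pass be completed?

34

Level scripting can start immediately at day 0; it finishes at day 11.
The design doc has no prerequisites, so it starts at day 0 and finishes at day 8.
After the design doc (finishes day 8), balance pass can start at day 8 and finishes at day 19.
For localization: balance pass (finishes day 19, plus 1-day gap → day 20); level scripting (finishes day 11). Taking the maximum gives a start of day 20, and it finishes at 20 + 4 = day 24.
After localization (finishes day 24), QA pass can start at day 24 and finishes at day 34.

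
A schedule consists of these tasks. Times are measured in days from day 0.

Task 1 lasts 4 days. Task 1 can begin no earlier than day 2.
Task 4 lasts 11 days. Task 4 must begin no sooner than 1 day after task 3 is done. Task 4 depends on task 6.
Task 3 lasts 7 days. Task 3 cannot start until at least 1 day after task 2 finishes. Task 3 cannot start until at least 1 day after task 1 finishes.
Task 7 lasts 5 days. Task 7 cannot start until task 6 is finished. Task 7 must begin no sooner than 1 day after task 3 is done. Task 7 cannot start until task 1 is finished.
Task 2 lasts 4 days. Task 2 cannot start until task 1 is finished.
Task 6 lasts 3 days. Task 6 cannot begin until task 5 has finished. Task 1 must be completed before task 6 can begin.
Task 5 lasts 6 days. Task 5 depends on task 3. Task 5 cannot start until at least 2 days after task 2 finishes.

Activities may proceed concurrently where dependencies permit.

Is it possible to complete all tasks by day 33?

No

Task 1 cannot begin until its own release at day 2. It runs from day 2 to 2 + 4 = day 6.
Task 2 cannot begin until task 1 (finishes day 6). It runs from day 6 to 6 + 4 = day 10.
Task 3 cannot start until task 2 (finishes day 10, plus 1-day gap → day 11); task 1 (finishes day 6, plus 1-day gap → day 7). The controlling bound is day 11, so task 3 finishes at 11 + 7 = day 18.
For task 5: task 3 (finishes day 18); task 2 (finishes day 10, plus 2-day gap → day 12). Taking the maximum gives a start of day 18, and it finishes at 18 + 6 = day 24.
Task 6 has to wait for task 5 (finishes day 24); task 1 (finishes day 6). The latest of these is day 24, so task 6 runs day 24 to 24 + 3 = day 27.
Task 7 has to wait for task 6 (finishes day 27); task 3 (finishes day 18, plus 1-day gap → day 19); task 1 (finishes day 6). The latest of these is day 27, so task 7 runs day 27 to 27 + 5 = day 32.
Task 4 needs all of task 3 (finishes day 18, plus 1-day gap → day 19); task 6 (finishes day 27). That puts its earliest start at day 27; it finishes at 27 + 11 = day 38.
The earliest everything can be done is day 38, which is after the deadline of 33, so it is not possible.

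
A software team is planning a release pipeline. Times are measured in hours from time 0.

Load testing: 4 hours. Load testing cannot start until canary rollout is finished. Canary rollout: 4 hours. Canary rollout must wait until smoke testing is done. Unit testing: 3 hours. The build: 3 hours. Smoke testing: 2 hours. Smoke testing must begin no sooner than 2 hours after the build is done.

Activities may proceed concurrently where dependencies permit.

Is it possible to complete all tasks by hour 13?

No

Nothing blocks unit testing, so it runs from hour 0 to hour 3.
The build has no prerequisites, so it starts at hour 0 and finishes at hour 3.
Smoke testing waits on the build (finishes hour 3, plus 2-hour gap → hour 5), so it starts at hour 5 and finishes at 5 + 2 = hour 7.
Canary rollout cannot begin until smoke testing (finishes hour 7). It runs from hour 7 to 7 + 4 = hour 11.
Load testing cannot begin until canary rollout (finishes hour 11). It runs from hour 11 to 11 + 4 = hour 15.
The earliest everything can be done is hour 15, which is after the deadline of 13, so it is not possible.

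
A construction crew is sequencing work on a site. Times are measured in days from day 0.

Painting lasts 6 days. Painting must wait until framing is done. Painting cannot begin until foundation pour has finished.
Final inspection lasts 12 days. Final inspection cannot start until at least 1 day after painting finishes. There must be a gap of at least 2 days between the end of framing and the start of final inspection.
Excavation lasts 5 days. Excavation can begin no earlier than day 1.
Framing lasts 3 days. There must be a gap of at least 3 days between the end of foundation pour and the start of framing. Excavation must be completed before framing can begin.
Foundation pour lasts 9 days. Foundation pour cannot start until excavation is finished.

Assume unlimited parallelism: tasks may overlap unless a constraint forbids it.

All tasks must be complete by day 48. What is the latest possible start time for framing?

To finish by day 48, final inspection (duration 12) must start no later than day 36.
Since final inspection (must start by day 36, minus 1-day gap → day 35) depends on it, painting must finish by day 35. Backing off its 6-day duration gives a latest start of day 29.
For framing: painting (must start by day 29); final inspection (must start by day 36, minus 2-day gap → day 34). The most restrictive is day 29; with a 3-day duration, framing must start by day 26.

26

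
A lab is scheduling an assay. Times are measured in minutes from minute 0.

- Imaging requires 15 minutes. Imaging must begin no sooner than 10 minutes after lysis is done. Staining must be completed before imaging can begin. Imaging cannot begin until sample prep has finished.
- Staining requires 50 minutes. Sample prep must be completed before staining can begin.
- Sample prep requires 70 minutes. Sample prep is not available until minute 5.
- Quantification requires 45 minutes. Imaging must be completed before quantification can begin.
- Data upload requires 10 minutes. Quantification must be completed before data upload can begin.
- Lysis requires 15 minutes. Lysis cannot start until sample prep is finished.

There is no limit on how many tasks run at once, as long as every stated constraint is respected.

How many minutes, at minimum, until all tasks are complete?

195

After its own release at minute 5, sample prep can start at minute 5 and finishes at minute 75.
Staining cannot begin until sample prep (finishes minute 75). It runs from minute 75 to 75 + 50 = minute 125.
Lysis waits on sample prep (finishes minute 75), so it starts at minute 75 and finishes at 75 + 15 = minute 90.
For imaging: lysis (finishes minute 90, plus 10-minute gap → minute 100); staining (finishes minute 125); sample prep (finishes minute 75). Taking the maximum gives a start of minute 125, and it finishes at 125 + 15 = minute 140.
Quantification cannot begin until imaging (finishes minute 140). It runs from minute 140 to 140 + 45 = minute 185.
Data upload waits on quantification (finishes minute 185), so it starts at minute 185 and finishes at 185 + 10 = minute 195.
All tasks are finished once the last one completes. Finish times: Sample prep at 75, Lysis at 90, Staining at 125, Imaging at 140, Quantification at 185, Data upload at 195. The latest is minute 195.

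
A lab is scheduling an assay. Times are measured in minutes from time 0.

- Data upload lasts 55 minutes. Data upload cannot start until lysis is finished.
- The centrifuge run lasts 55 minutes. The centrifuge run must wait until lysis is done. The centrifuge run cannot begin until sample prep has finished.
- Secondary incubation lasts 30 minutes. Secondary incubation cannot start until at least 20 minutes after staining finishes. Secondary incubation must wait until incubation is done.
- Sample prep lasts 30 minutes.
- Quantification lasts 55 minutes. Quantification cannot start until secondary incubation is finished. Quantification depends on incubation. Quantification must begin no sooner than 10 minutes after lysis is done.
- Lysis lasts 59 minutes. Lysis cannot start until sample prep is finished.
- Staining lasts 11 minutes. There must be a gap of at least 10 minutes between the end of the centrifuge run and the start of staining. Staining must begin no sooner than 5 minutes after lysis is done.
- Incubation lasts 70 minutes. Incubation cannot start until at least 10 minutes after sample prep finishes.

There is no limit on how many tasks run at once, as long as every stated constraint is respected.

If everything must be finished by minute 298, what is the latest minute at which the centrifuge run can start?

Quantification must finish by minute 298; it takes 55 minutes, so it must start by 298 − 55 = minute 243.
Secondary incubation has to be done before quantification (must start by minute 243). That means finishing by minute 243, i.e. starting by 243 − 30 = minute 213.
Staining has to be done before secondary incubation (must start by minute 213, minus 20-minute gap → minute 193). That means finishing by minute 193, i.e. starting by 193 − 11 = minute 182.
The centrifuge run must finish before staining (must start by minute 182, minus 10-minute gap → minute 172). With a 55-minute duration, the centrifuge run must start by 172 − 55 = minute 117.

117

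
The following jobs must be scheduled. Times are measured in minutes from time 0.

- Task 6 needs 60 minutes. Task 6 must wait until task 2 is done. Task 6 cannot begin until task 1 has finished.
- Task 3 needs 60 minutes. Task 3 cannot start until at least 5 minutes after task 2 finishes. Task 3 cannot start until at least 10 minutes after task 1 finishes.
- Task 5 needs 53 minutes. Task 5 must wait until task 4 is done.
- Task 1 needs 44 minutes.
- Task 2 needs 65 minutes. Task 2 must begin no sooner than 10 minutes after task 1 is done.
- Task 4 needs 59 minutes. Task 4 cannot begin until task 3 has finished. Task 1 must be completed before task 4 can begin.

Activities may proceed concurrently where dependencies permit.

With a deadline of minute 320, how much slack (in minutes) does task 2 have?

Task 1 has no prerequisites, so it starts at minute 0 and finishes at minute 44.
Task 2 waits on task 1 (finishes minute 44, plus 10-minute gap → minute 54), so it starts at minute 54 and finishes at 54 + 65 = minute 119.

Working backward from the deadline:
To finish by minute 320, task 5 (duration 53) must start no later than minute 267.
Since task 5 (must start by minute 267) depends on it, task 4 must finish by minute 267. Backing off its 59-minute duration gives a latest start of minute 208.
Task 3 has to be done before task 4 (must start by minute 208). That means finishing by minute 208, i.e. starting by 208 − 60 = minute 148.
Nothing follows task 6; the deadline of minute 320 is its only limit. It must start by 320 − 60 = minute 260.
Task 2 feeds task 3 (must start by minute 148, minus 5-minute gap → minute 143); task 6 (must start by minute 260). Taking the minimum, task 2 must finish by minute 143 and start by 143 − 65 = minute 78.
So task 2 can start as early as minute 54 and as late as minute 78, giving 78 − 54 = 24 minutes of slack.

24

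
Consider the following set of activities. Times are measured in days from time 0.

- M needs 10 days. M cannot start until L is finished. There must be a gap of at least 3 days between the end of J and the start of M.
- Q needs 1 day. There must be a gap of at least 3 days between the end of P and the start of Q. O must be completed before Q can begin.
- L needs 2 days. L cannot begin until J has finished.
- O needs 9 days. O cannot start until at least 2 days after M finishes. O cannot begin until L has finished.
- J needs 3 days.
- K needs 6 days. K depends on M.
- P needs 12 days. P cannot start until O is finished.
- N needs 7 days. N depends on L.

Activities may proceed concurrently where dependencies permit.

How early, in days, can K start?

16

Nothing blocks J, so it runs from day 0 to day 3.
L waits on J (finishes day 3), so it starts at day 3 and finishes at 3 + 2 = day 5.
For M: L (finishes day 5); J (finishes day 3, plus 3-day gap → day 6). Taking the maximum gives a start of day 6, and it finishes at 6 + 10 = day 16.
K waits on M (finishes day 16), so the earliest it can start is day 16.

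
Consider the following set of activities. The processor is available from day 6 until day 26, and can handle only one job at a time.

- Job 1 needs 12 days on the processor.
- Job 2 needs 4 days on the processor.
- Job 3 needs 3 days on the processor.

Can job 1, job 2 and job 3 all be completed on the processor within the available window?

Yes

The processor window is 26 − 6 = 20 days.
Running back to back, the jobs need 12 + 4 + 3 = 19 days on the processor.
Since 19 ≤ 20, they fit within the window.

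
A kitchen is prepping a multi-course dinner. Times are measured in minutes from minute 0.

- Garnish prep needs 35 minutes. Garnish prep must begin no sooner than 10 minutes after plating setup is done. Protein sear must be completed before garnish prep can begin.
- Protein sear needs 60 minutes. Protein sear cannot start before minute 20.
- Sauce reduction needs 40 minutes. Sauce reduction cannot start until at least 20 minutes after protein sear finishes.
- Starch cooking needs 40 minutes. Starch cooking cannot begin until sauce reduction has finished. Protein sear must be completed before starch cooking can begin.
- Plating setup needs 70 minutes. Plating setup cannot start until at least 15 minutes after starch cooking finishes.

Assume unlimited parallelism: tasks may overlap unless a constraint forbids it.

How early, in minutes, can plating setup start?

195

Protein sear waits on its own release at minute 20, so it starts at minute 20 and finishes at 20 + 60 = minute 80.
Sauce reduction cannot begin until protein sear (finishes minute 80, plus 20-minute gap → minute 100). It runs from minute 100 to 100 + 40 = minute 140.
Starch cooking has to wait for sauce reduction (finishes minute 140); protein sear (finishes minute 80). The latest of these is minute 140, so starch cooking runs minute 140 to 140 + 40 = minute 180.
Plating setup waits on starch cooking (finishes minute 180, plus 15-minute gap → minute 195), so the earliest it can start is minute 195.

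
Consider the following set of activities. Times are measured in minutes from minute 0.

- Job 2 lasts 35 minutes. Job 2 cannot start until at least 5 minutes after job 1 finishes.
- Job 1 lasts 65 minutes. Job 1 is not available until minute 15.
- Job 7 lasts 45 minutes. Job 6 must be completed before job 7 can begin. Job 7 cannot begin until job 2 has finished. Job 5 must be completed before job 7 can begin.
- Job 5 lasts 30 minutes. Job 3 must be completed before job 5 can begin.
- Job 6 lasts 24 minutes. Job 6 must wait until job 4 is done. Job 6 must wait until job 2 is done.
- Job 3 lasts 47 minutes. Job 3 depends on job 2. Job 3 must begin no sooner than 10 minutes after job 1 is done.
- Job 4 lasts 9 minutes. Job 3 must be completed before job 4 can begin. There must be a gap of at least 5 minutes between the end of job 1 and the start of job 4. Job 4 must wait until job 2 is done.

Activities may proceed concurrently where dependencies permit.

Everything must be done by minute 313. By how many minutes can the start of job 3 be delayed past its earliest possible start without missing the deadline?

After its own release at minute 15, job 1 can start at minute 15 and finishes at minute 80.
Job 2 waits on job 1 (finishes minute 80, plus 5-minute gap → minute 85), so it starts at minute 85 and finishes at 85 + 35 = minute 120.
Job 3 has to wait for job 2 (finishes minute 120); job 1 (finishes minute 80, plus 10-minute gap → minute 90). The latest of these is minute 120, so job 3 runs minute 120 to 120 + 47 = minute 167.

Working backward from the deadline:
Job 7 has no dependents, so it just needs to finish by minute 313. Starting by 313 − 45 = minute 268 achieves that.
Job 6 must finish before job 7 (must start by minute 268). With a 24-minute duration, job 6 must start by 268 − 24 = minute 244.
Job 4 must finish before job 6 (must start by minute 244). With a 9-minute duration, job 4 must start by 244 − 9 = minute 235.
Job 5 has to be done before job 7 (must start by minute 268). That means finishing by minute 268, i.e. starting by 268 − 30 = minute 238.
Job 3 feeds job 4 (must start by minute 235); job 5 (must start by minute 238). Taking the minimum, job 3 must finish by minute 235 and start by 235 − 47 = minute 188.
So job 3 can start as early as minute 120 and as late as minute 188, giving 188 − 120 = 68 minutes of slack.

68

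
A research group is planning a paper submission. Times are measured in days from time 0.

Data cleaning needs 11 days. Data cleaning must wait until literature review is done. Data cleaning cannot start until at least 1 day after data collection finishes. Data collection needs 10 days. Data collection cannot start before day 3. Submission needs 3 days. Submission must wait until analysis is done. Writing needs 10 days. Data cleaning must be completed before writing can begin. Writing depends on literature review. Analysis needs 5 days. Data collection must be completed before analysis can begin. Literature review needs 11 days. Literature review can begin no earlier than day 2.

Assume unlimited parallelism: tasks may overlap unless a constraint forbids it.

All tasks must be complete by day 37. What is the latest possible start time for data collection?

5

Writing must finish by day 37; it takes 10 days, so it must start by 37 − 10 = day 27.
Data cleaning must finish before writing (must start by day 27). With an 11-day duration, data cleaning must start by 27 − 11 = day 16.
Nothing follows submission; the deadline of day 37 is its only limit. It must start by 37 − 3 = day 34.
Analysis must finish before submission (must start by day 34). With a 5-day duration, analysis must start by 34 − 5 = day 29.
For data collection: data cleaning (must start by day 16, minus 1-day gap → day 15); analysis (must start by day 29). The most restrictive is day 15; with a 10-day duration, data collection must start by day 5.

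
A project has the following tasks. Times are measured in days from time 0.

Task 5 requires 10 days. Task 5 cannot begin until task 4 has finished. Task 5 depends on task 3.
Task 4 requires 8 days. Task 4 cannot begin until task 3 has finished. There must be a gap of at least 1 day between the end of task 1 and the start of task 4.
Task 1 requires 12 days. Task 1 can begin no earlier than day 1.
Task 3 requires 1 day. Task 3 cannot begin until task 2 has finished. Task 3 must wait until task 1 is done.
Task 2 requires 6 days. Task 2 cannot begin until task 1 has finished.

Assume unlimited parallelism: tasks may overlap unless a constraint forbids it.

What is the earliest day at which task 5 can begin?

Task 1 waits on its own release at day 1, so it starts at day 1 and finishes at 1 + 12 = day 13.
After task 1 (finishes day 13), task 2 can start at day 13 and finishes at day 19.
For task 3: task 2 (finishes day 19); task 1 (finishes day 13). Taking the maximum gives a start of day 19, and it finishes at 19 + 1 = day 20.
Task 4 cannot start until task 3 (finishes day 20); task 1 (finishes day 13, plus 1-day gap → day 14). The controlling bound is day 20, so task 4 finishes at 20 + 8 = day 28.
Task 5 waits on task 4 (finishes day 28); task 3 (finishes day 20). The latest of these is day 28, which is the earliest task 5 can start.

28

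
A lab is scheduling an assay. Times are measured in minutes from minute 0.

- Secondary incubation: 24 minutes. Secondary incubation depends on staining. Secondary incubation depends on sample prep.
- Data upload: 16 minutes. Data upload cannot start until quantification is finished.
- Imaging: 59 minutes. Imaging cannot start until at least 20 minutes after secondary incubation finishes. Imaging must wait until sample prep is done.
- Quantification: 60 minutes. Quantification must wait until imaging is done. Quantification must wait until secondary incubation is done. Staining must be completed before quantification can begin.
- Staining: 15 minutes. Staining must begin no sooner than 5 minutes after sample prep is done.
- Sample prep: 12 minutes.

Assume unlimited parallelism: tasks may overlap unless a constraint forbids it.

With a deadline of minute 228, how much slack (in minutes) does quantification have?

Sample prep has no prerequisites, so it starts at minute 0 and finishes at minute 12.
Staining waits on sample prep (finishes minute 12, plus 5-minute gap → minute 17), so it starts at minute 17 and finishes at 17 + 15 = minute 32.
Secondary incubation needs all of staining (finishes minute 32); sample prep (finishes minute 12). That puts its earliest start at minute 32; it finishes at 32 + 24 = minute 56.
For imaging: secondary incubation (finishes minute 56, plus 20-minute gap → minute 76); sample prep (finishes minute 12). Taking the maximum gives a start of minute 76, and it finishes at 76 + 59 = minute 135.
Quantification cannot start until imaging (finishes minute 135); secondary incubation (finishes minute 56); staining (finishes minute 32). The controlling bound is minute 135, so quantification finishes at 135 + 60 = minute 195.

Working backward from the deadline:
Data upload must finish by minute 228; it takes 16 minutes, so it must start by 228 − 16 = minute 212.
Since data upload (must start by minute 212) depends on it, quantification must finish by minute 212. Backing off its 60-minute duration gives a latest start of minute 152.
So quantification can start as early as minute 135 and as late as minute 152, giving 152 − 135 = 17 minutes of slack.

17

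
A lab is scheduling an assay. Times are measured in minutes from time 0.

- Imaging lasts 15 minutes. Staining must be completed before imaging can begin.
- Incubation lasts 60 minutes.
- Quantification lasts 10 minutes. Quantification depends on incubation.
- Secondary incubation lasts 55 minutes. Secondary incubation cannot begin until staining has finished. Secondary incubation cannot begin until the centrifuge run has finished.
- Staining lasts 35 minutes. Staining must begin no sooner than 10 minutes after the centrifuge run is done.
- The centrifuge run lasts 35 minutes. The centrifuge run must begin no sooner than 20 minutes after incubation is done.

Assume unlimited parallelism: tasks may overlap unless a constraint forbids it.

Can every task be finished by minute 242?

Yes

Incubation can start immediately at minute 0; it finishes at minute 60.
Quantification cannot begin until incubation (finishes minute 60). It runs from minute 60 to 60 + 10 = minute 70.
The centrifuge run waits on incubation (finishes minute 60, plus 20-minute gap → minute 80), so it starts at minute 80 and finishes at 80 + 35 = minute 115.
Staining waits on the centrifuge run (finishes minute 115, plus 10-minute gap → minute 125), so it starts at minute 125 and finishes at 125 + 35 = minute 160.
Imaging cannot begin until staining (finishes minute 160). It runs from minute 160 to 160 + 15 = minute 175.
Secondary incubation needs all of staining (finishes minute 160); the centrifuge run (finishes minute 115). That puts its earliest start at minute 160; it finishes at 160 + 55 = minute 215.
Every task is finished by minute 215, which is no later than the deadline of 242, so the schedule is feasible.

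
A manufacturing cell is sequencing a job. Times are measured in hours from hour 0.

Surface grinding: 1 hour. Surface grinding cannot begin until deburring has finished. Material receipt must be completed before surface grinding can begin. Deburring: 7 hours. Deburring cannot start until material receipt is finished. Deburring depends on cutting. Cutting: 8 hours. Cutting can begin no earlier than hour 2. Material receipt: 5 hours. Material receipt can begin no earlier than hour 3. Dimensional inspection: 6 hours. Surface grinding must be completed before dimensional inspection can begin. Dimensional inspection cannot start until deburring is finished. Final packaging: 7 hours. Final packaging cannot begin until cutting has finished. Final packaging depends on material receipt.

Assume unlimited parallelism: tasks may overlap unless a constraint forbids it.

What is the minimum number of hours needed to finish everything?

24

After its own release at hour 2, cutting can start at hour 2 and finishes at hour 10.
Material receipt waits on its own release at hour 3, so it starts at hour 3 and finishes at 3 + 5 = hour 8.
For final packaging: cutting (finishes hour 10); material receipt (finishes hour 8). Taking the maximum gives a start of hour 10, and it finishes at 10 + 7 = hour 17.
Deburring cannot start until material receipt (finishes hour 8); cutting (finishes hour 10). The controlling bound is hour 10, so deburring finishes at 10 + 7 = hour 17.
Surface grinding needs all of deburring (finishes hour 17); material receipt (finishes hour 8). That puts its earliest start at hour 17; it finishes at 17 + 1 = hour 18.
For dimensional inspection: surface grinding (finishes hour 18); deburring (finishes hour 17). Taking the maximum gives a start of hour 18, and it finishes at 18 + 6 = hour 24.
All tasks are finished once the last one completes. Finish times: Material receipt at 8, Cutting at 10, Deburring at 17, Surface grinding at 18, Dimensional inspection at 24, Final packaging at 17. The latest is hour 24.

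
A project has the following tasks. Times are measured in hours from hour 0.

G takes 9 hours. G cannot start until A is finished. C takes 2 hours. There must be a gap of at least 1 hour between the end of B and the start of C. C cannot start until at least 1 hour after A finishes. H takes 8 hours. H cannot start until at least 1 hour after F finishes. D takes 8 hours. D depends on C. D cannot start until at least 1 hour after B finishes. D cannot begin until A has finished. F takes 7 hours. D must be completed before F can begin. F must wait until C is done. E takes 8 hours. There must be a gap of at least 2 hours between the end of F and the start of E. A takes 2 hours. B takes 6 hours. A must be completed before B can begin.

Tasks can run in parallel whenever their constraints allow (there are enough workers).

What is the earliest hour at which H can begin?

27

A can start immediately at hour 0; it finishes at hour 2.
B waits on A (finishes hour 2), so it starts at hour 2 and finishes at 2 + 6 = hour 8.
C needs all of B (finishes hour 8, plus 1-hour gap → hour 9); A (finishes hour 2, plus 1-hour gap → hour 3). That puts its earliest start at hour 9; it finishes at 9 + 2 = hour 11.
D has to wait for C (finishes hour 11); B (finishes hour 8, plus 1-hour gap → hour 9); A (finishes hour 2). The latest of these is hour 11, so D runs hour 11 to 11 + 8 = hour 19.
For F: D (finishes hour 19); C (finishes hour 11). Taking the maximum gives a start of hour 19, and it finishes at 19 + 7 = hour 26.
H waits on F (finishes hour 26, plus 1-hour gap → hour 27), so the earliest it can start is hour 27.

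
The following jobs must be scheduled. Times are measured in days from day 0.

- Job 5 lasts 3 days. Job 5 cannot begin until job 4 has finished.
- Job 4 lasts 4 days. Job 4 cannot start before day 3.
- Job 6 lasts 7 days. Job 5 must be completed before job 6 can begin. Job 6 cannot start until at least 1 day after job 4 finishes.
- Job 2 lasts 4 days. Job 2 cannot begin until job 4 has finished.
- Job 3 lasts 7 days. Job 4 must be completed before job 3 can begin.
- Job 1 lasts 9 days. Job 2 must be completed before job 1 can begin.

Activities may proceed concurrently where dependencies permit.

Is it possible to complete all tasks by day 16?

Job 4 waits on its own release at day 3, so it starts at day 3 and finishes at 3 + 4 = day 7.
Job 5 waits on job 4 (finishes day 7), so it starts at day 7 and finishes at 7 + 3 = day 10.
For job 6: job 5 (finishes day 10); job 4 (finishes day 7, plus 1-day gap → day 8). Taking the maximum gives a start of day 10, and it finishes at 10 + 7 = day 17.
Job 3 waits on job 4 (finishes day 7), so it starts at day 7 and finishes at 7 + 7 = day 14.
After job 4 (finishes day 7), job 2 can start at day 7 and finishes at day 11.
After job 2 (finishes day 11), job 1 can start at day 11 and finishes at day 20.
The earliest everything can be done is day 20, which is after the deadline of 16, so it is not possible.

No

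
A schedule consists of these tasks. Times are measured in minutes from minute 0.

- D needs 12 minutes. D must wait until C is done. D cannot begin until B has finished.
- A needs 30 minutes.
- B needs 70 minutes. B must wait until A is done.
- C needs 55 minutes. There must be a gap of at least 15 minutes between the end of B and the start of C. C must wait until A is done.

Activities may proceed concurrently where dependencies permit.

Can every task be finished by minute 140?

No

A has no prerequisites, so it starts at minute 0 and finishes at minute 30.
B waits on A (finishes minute 30), so it starts at minute 30 and finishes at 30 + 70 = minute 100.
C cannot start until B (finishes minute 100, plus 15-minute gap → minute 115); A (finishes minute 30). The controlling bound is minute 115, so C finishes at 115 + 55 = minute 170.
D has to wait for C (finishes minute 170); B (finishes minute 100). The latest of these is minute 170, so D runs minute 170 to 170 + 12 = minute 182.
The earliest everything can be done is minute 182, which is after the deadline of 140, so it is not possible.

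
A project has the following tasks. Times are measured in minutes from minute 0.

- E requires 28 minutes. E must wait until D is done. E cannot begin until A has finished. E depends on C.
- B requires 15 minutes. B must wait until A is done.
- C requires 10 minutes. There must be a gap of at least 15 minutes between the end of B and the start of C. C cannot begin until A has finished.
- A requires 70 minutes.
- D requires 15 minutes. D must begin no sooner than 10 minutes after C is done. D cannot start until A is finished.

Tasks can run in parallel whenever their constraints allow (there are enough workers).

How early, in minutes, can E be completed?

Nothing blocks A, so it runs from minute 0 to minute 70.
After A (finishes minute 70), B can start at minute 70 and finishes at minute 85.
C cannot start until B (finishes minute 85, plus 15-minute gap → minute 100); A (finishes minute 70). The controlling bound is minute 100, so C finishes at 100 + 10 = minute 110.
D needs all of C (finishes minute 110, plus 10-minute gap → minute 120); A (finishes minute 70). That puts its earliest start at minute 120; it finishes at 120 + 15 = minute 135.
E cannot start until D (finishes minute 135); A (finishes minute 70); C (finishes minute 110). The controlling bound is minute 135, so E finishes at 135 + 28 = minute 163.

163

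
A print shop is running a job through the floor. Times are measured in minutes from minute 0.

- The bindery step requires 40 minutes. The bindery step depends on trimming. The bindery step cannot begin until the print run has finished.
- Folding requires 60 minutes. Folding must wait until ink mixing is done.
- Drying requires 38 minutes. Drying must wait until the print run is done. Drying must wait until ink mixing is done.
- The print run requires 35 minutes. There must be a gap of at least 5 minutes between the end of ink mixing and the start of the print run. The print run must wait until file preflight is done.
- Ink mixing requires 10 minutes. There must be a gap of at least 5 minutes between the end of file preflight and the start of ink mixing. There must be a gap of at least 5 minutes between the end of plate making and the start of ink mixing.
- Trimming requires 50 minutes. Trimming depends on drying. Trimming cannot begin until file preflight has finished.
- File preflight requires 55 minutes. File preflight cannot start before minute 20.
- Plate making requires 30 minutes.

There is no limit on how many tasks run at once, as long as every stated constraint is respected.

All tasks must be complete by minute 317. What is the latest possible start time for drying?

189

The bindery step has no dependents, so it just needs to finish by minute 317. Starting by 317 − 40 = minute 277 achieves that.
Since the bindery step (must start by minute 277) depends on it, trimming must finish by minute 277. Backing off its 50-minute duration gives a latest start of minute 227.
Since trimming (must start by minute 227) depends on it, drying must finish by minute 227. Backing off its 38-minute duration gives a latest start of minute 189.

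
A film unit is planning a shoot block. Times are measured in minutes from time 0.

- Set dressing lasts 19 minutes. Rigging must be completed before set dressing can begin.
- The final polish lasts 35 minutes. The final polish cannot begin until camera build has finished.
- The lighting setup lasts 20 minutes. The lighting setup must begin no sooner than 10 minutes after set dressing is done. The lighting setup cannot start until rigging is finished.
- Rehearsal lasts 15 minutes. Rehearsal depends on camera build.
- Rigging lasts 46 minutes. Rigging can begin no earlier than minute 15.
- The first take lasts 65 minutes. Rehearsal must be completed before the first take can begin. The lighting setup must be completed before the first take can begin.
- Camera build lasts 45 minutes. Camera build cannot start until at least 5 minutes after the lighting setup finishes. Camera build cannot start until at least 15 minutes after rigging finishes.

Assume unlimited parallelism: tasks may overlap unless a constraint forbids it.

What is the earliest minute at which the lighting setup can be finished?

110

After its own release at minute 15, rigging can start at minute 15 and finishes at minute 61.
After rigging (finishes minute 61), set dressing can start at minute 61 and finishes at minute 80.
The lighting setup cannot start until set dressing (finishes minute 80, plus 10-minute gap → minute 90); rigging (finishes minute 61). The controlling bound is minute 90, so the lighting setup finishes at 90 + 20 = minute 110.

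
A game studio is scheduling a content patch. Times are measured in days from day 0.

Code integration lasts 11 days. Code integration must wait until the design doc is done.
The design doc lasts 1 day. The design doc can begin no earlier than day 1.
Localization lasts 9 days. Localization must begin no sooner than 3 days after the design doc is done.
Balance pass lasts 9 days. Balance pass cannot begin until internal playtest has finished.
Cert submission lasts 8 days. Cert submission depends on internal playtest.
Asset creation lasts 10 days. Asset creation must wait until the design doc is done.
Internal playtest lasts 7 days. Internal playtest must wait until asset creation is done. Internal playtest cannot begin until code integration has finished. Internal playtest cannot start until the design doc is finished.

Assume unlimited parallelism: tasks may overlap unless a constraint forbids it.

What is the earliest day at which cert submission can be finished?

28

The design doc waits on its own release at day 1, so it starts at day 1 and finishes at 1 + 1 = day 2.
After the design doc (finishes day 2), code integration can start at day 2 and finishes at day 13.
After the design doc (finishes day 2), asset creation can start at day 2 and finishes at day 12.
Internal playtest has to wait for asset creation (finishes day 12); code integration (finishes day 13); the design doc (finishes day 2). The latest of these is day 13, so internal playtest runs day 13 to 13 + 7 = day 20.
After internal playtest (finishes day 20), cert submission can start at day 20 and finishes at day 28.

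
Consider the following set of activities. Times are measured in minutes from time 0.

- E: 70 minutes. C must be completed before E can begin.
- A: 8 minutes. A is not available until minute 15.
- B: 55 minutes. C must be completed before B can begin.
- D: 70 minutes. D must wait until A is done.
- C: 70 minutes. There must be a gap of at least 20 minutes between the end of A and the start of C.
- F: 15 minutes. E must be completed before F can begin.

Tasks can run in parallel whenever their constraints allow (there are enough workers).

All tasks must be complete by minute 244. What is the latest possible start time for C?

B has no dependents, so it just needs to finish by minute 244. Starting by 244 − 55 = minute 189 achieves that.
Nothing follows F; the deadline of minute 244 is its only limit. It must start by 244 − 15 = minute 229.
Since F (must start by minute 229) depends on it, E must finish by minute 229. Backing off its 70-minute duration gives a latest start of minute 159.
C has several dependents: B (must start by minute 189); E (must start by minute 159). The earliest of those limits is minute 159, so C must start by 159 − 70 = minute 89.

89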